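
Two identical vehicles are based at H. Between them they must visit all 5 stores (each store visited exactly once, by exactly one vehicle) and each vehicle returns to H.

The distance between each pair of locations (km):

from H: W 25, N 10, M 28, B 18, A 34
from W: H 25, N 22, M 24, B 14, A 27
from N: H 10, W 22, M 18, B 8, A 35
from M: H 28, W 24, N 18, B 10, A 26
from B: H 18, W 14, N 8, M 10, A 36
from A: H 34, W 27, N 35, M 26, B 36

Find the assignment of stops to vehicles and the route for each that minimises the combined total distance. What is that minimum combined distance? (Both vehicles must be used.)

There are 2^4 − 1 = 15 ways to divide the 5 stops into two non-empty groups. For each, the best each vehicle can do is its own shortest tour through its group:
  {W} + {N, M, B, A}: 50 + 88 = 138
  {N} + {W, M, B, A}: 20 + 106 = 126
  {W, N} + {M, B, A}: 57 + 88 = 145
  {M} + {W, N, B, A}: 56 + 93 = 149
  {W, M} + {N, B, A}: 77 + 88 = 165
  {N, M} + {W, B, A}: 56 + 93 = 149
  … (15 splits in total)
Best: vehicle 1 H → N → H = 20; vehicle 2 H → W → A → M → B → H = 106; combined 126.

Minimum combined distance: 126 km.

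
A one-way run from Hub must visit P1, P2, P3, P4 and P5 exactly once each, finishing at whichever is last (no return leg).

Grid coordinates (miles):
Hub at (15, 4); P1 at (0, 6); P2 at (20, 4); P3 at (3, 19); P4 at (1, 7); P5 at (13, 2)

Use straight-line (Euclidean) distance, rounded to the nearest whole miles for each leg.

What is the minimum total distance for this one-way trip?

There are 5! = 120 possible orderings.
Hub→P1→P2→P3→P4→P5: 15+20+23+12+13 = 83
Hub→P1→P2→P3→P5→P4: 15+20+23+20+13 = 91
Hub→P1→P2→P4→P3→P5: 15+20+19+12+20 = 86
Hub→P1→P2→P4→P5→P3: 15+20+19+13+20 = 87
Hub→P1→P2→P5→P3→P4: 15+20+7+20+12 = 74
Hub→P1→P2→P5→P4→P3: 15+20+7+13+12 = 67
Hub→P1→P3→P2→P4→P5: 15+13+23+19+13 = 83
Hub→P1→P3→P2→P5→P4: 15+13+23+7+13 = 71
Hub→P1→P3→P4→P2→P5: 15+13+12+19+7 = 66
Hub→P1→P3→P4→P5→P2: 15+13+12+13+7 = 60
Hub→P1→P3→P5→P2→P4: 15+13+20+7+19 = 74
Hub→P1→P3→P5→P4→P2: 15+13+20+13+19 = 80
Hub→P1→P4→P2→P3→P5: 15+1+19+23+20 = 78
Hub→P1→P4→P2→P5→P3: 15+1+19+7+20 = 62
… (106 more)
Hub→P2→P5→P1→P4→P3: 5+7+14+1+12 = 39  ← best
The minimum is 39.
One shortest path: Hub → P2 → P5 → P1 → P4 → P3.

Shortest open route: 39 miles.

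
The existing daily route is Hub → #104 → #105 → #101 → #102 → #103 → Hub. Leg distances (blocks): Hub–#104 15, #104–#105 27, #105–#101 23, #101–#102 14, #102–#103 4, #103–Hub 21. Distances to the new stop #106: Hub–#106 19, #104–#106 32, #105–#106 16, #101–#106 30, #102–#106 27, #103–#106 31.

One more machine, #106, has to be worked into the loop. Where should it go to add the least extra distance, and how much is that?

Minimum extra distance: 21 blocks, inserting #106 between #104 and #105.

Insertion cost between consecutive stops i–j is d(i,#106) + d(#106,j) − d(i,j):
  between Hub and #104: 19 + 32 − 15 = 36
  between #104 and #105: 32 + 16 − 27 = 21
  between #105 and #101: 16 + 30 − 23 = 23
  between #101 and #102: 30 + 27 − 14 = 43
  between #102 and #103: 27 + 31 − 4 = 54
  between #103 and Hub: 31 + 19 − 21 = 29
Cheapest insertion is between #104 and #105, adding 21.
New total = 104 + 21 = 125.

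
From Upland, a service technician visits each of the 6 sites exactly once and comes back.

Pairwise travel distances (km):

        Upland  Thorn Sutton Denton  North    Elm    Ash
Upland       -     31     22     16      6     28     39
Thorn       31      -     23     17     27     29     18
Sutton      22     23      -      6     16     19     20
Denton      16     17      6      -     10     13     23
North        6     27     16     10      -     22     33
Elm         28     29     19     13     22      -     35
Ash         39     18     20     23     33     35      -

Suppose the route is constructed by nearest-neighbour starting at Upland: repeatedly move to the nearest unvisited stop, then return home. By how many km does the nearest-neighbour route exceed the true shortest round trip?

Upland: North=6, Denton=16, Sutton=22, Elm=28, Thorn=31, Ash=39 ⇒ North
North: Denton=10, Sutton=16, Elm=22, Thorn=27, Ash=33 ⇒ Denton
Denton: Sutton=6, Elm=13, Thorn=17, Ash=23 ⇒ Sutton
Sutton: Elm=19, Ash=20, Thorn=23 ⇒ Elm
Elm: Thorn=29, Ash=35 ⇒ Thorn
Thorn: Ash=18 ⇒ Ash
NN route Upland → North → Denton → Sutton → Elm → Thorn → Ash → Upland costs 127.
Optimal: Upland → Thorn → Ash → Sutton → Denton → Elm → North → Upland costs 116 (by enumerating all 360 distinct tours).
Excess = 127 − 116 = 11.

The nearest-neighbour route is 11 km longer than optimal.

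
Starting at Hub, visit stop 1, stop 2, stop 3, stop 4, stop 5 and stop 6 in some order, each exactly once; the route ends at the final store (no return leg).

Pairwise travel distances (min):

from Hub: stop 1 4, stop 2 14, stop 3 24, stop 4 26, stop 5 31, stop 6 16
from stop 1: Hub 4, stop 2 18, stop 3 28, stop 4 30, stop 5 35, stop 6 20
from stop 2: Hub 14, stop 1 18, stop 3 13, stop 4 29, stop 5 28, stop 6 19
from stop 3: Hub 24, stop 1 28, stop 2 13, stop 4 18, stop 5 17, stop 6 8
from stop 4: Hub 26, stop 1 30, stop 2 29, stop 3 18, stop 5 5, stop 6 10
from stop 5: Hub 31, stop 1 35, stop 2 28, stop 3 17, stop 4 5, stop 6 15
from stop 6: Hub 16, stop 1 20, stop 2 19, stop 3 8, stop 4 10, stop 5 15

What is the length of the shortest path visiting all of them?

58 min — the minimum one-way total.

There are 6! = 720 possible orderings.
Hub → stop 1 → stop 2 → stop 3 → stop 4 → stop 5 → stop 6: 4+18+13+18+5+15 = 73
Hub → stop 1 → stop 2 → stop 3 → stop 4 → stop 6 → stop 5: 4+18+13+18+10+15 = 78
Hub → stop 1 → stop 2 → stop 3 → stop 5 → stop 4 → stop 6: 4+18+13+17+5+10 = 67
Hub → stop 1 → stop 2 → stop 3 → stop 5 → stop 6 → stop 4: 4+18+13+17+15+10 = 77
Hub → stop 1 → stop 2 → stop 3 → stop 6 → stop 4 → stop 5: 4+18+13+8+10+5 = 58
Hub → stop 1 → stop 2 → stop 3 → stop 6 → stop 5 → stop 4: 4+18+13+8+15+5 = 63
Hub → stop 1 → stop 2 → stop 4 → stop 3 → stop 5 → stop 6: 4+18+29+18+17+15 = 101
Hub → stop 1 → stop 2 → stop 4 → stop 3 → stop 6 → stop 5: 4+18+29+18+8+15 = 92
… (712 more)
The minimum is 58.
One shortest path: Hub → stop 1 → stop 2 → stop 3 → stop 6 → stop 4 → stop 5.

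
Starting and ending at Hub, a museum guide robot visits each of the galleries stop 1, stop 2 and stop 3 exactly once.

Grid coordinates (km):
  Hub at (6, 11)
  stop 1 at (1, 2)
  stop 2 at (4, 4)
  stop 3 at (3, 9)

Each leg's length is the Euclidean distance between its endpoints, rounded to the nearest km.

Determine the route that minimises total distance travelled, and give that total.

Hub - stop 1 - stop 2 - stop 3 - Hub: 10+4+5+4 = 23
Hub - stop 1 - stop 3 - stop 2 - Hub: 10+7+5+7 = 29
Hub - stop 2 - stop 1 - stop 3 - Hub: 7+4+7+4 = 22
The minimum is 22.
One optimal route: Hub → stop 2 → stop 1 → stop 3 → Hub (or its reverse).

22 km — the shortest possible round trip.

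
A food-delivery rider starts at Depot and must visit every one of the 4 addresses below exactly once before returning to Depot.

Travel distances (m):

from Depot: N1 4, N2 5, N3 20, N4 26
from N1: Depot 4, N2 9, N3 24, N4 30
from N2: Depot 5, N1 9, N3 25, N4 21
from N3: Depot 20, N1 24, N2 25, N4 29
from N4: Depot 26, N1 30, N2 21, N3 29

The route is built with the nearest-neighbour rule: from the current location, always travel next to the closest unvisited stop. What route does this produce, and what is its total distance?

83 m along Depot → N1 → N2 → N4 → N3 → Depot.

At Depot the remaining stops are N1 4, N2 5, N3 20, N4 26; go to N1.
At N1 the remaining stops are N2 9, N3 24, N4 30; go to N2.
At N2 the remaining stops are N4 21, N3 25; go to N4.
At N4 the remaining stops are N3 29; go to N3.
Return N3→Depot: 20.
Total = 4 + 9 + 21 + 29 + 20 = 83.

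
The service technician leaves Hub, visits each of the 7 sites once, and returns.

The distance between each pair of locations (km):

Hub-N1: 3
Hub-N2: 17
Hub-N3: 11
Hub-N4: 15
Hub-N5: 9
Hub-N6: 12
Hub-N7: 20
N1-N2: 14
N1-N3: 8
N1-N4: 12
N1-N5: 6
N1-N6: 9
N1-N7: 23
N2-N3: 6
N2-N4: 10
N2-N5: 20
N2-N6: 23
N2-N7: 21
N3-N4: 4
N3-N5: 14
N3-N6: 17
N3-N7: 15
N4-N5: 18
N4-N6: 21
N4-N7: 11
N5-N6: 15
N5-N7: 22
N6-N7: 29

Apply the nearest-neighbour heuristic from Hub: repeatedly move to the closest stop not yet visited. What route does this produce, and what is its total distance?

At Hub the remaining stops are N1 3, N5 9, N3 11, N6 12, N4 15, N2 17, N7 20; go to N1.
At N1 the remaining stops are N5 6, N3 8, N6 9, N4 12, N2 14, N7 23; go to N5.
At N5 the remaining stops are N3 14, N6 15, N4 18, N2 20, N7 22; go to N3.
At N3 the remaining stops are N4 4, N2 6, N7 15, N6 17; go to N4.
At N4 the remaining stops are N2 10, N7 11, N6 21; go to N2.
At N2 the remaining stops are N7 21, N6 23; go to N7.
At N7 the remaining stops are N6 29; go to N6.
Return N6→Hub: 12.
Total = 3 + 6 + 14 + 4 + 10 + 21 + 29 + 12 = 99.

Total distance 99 km via the nearest-neighbour route Hub → N1 → N5 → N3 → N4 → N2 → N7 → N6 → Hub.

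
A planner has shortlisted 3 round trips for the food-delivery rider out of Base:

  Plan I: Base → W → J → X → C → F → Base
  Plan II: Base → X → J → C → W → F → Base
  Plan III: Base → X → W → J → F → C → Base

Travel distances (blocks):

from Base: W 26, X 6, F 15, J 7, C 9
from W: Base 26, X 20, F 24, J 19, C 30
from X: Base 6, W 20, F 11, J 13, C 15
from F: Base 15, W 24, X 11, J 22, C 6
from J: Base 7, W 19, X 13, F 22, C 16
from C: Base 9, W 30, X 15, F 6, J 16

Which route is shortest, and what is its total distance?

Plan I: 26 + 19 + 13 + 15 + 6 + 15 = 94
Plan II: 6 + 13 + 16 + 30 + 24 + 15 = 104
Plan III: 6 + 20 + 19 + 22 + 6 + 9 = 82

Shortest is Plan III, total 82 blocks.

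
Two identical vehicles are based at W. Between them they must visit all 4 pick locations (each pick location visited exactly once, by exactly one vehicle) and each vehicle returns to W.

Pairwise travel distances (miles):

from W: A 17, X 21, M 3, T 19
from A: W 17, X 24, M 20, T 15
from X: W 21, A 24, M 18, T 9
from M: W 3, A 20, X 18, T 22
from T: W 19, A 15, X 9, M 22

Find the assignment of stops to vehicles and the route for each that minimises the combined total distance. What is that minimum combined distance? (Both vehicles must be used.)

Check every non-empty split of the stops between the two vehicles; for each half take its own optimal tour:
  {A} + {X, M, T}: 34 + 49 = 83
  {X} + {A, M, T}: 42 + 57 = 99
  {A, X} + {M, T}: 62 + 44 = 106
  {M} + {A, X, T}: 6 + 62 = 68
  {A, M} + {X, T}: 40 + 49 = 89
  {X, M} + {A, T}: 42 + 51 = 93
  … (7 splits in total)
Best: vehicle 1 W → M → W = 6; vehicle 2 W → A → T → X → W = 62; combined 68.

68 miles — the smallest possible combined total.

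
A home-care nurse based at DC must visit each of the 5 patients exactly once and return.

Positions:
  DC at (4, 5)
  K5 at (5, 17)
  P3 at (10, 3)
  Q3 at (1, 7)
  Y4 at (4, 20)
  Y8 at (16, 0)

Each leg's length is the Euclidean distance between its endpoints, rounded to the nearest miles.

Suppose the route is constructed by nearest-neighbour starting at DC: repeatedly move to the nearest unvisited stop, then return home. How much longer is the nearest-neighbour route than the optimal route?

From DC: Q3=4, P3=6, K5=12, Y8=13, Y4=15 → choose Q3 (4).
From Q3: P3=10, K5=11, Y4=13, Y8=17 → choose P3 (10).
From P3: Y8=7, K5=15, Y4=18 → choose Y8 (7).
From Y8: K5=20, Y4=23 → choose K5 (20).
From K5: Y4=3 → choose Y4 (3).
NN route DC → Q3 → P3 → Y8 → K5 → Y4 → DC costs 59.
Optimal: DC → P3 → Y8 → K5 → Y4 → Q3 → DC costs 53 (by enumerating all 60 distinct tours).
Excess = 59 − 53 = 6.

The nearest-neighbour route is 6 miles longer than optimal.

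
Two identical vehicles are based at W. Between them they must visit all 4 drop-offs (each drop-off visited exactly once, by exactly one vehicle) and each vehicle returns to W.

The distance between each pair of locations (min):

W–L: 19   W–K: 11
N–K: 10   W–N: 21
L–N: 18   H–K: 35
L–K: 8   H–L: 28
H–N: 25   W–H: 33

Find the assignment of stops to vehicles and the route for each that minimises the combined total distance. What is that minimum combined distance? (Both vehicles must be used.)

Try each way of splitting the stops between the two vehicles (each non-empty) and, for each split, find the best tour for each vehicle:
  {H} + {L, N, K}: 66 + 58 = 124
  {L} + {H, N, K}: 38 + 79 = 117
  {H, L} + {N, K}: 80 + 42 = 122
  {N} + {H, L, K}: 42 + 80 = 122
  {H, N} + {L, K}: 79 + 38 = 117
  {L, N} + {H, K}: 58 + 79 = 137
  … (7 splits in total)
  {H, L, N} + {K}: 93 + 22 = 115  ← best
Best: vehicle 1 W → L → H → N → W = 93; vehicle 2 W → K → W = 22; combined 115.

Minimum combined distance: 115 min.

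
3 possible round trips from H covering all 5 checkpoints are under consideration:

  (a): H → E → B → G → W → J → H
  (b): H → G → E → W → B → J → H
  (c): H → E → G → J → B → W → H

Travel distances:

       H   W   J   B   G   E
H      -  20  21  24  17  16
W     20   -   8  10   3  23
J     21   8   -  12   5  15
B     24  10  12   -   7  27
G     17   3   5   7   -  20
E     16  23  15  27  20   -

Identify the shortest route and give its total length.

(a): 16 + 27 + 7 + 3 + 8 + 21 = 82
(b): 17 + 20 + 23 + 10 + 12 + 21 = 103
(c): 16 + 20 + 5 + 12 + 10 + 20 = 83

Shortest is (a), total 82.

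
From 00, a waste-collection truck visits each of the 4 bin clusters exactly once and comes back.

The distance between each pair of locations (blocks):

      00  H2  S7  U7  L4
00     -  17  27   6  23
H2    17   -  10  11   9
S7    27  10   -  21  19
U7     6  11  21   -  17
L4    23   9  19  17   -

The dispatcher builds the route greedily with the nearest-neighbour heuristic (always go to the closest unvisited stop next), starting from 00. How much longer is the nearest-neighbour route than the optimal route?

The nearest-neighbour route is 3 blocks longer than optimal.

From 00: U7=6, H2=17, L4=23, S7=27 → choose U7 (6).
From U7: H2=11, L4=17, S7=21 → choose H2 (11).
From H2: L4=9, S7=10 → choose L4 (9).
From L4: S7=19 → choose S7 (19).
NN route 00 → U7 → H2 → L4 → S7 → 00 costs 72.
Optimal: 00 → H2 → S7 → L4 → U7 → 00 costs 69 (by enumerating all 12 distinct tours).
Excess = 72 − 69 = 3.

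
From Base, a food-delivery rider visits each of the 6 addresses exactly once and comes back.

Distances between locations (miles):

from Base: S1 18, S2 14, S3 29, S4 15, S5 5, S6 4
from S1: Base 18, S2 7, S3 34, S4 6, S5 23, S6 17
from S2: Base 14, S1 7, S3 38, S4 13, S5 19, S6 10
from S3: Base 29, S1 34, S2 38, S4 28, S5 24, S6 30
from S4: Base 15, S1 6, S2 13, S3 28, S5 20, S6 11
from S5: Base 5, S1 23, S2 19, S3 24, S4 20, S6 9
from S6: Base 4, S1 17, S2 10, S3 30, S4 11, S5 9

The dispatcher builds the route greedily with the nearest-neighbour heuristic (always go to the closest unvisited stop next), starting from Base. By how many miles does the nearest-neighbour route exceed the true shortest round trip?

The nearest-neighbour route is 18 miles longer than optimal.

From Base: S6=4, S5=5, S2=14, S4=15, S1=18, S3=29 → choose S6 (4).
From S6: S5=9, S2=10, S4=11, S1=17, S3=30 → choose S5 (9).
From S5: S2=19, S4=20, S1=23, S3=24 → choose S2 (19).
From S2: S1=7, S4=13, S3=38 → choose S1 (7).
From S1: S4=6, S3=34 → choose S4 (6).
From S4: S3=28 → choose S3 (28).
NN route Base → S6 → S5 → S2 → S1 → S4 → S3 → Base costs 102.
Optimal: Base → S5 → S3 → S4 → S1 → S2 → S6 → Base costs 84 (by enumerating all 360 distinct tours).
Excess = 102 − 84 = 18.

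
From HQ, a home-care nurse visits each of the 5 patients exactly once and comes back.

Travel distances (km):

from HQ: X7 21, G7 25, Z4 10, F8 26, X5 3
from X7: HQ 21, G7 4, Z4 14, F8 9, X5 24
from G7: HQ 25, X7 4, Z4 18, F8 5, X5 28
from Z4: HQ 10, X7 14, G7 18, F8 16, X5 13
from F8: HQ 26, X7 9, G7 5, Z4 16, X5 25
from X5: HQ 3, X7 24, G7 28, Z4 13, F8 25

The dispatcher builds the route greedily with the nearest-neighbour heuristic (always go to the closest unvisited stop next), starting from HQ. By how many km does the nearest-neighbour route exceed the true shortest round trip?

HQ: X5=3, Z4=10, X7=21, G7=25, F8=26 ⇒ X5
X5: Z4=13, X7=24, F8=25, G7=28 ⇒ Z4
Z4: X7=14, F8=16, G7=18 ⇒ X7
X7: G7=4, F8=9 ⇒ G7
G7: F8=5 ⇒ F8
NN route HQ → X5 → Z4 → X7 → G7 → F8 → HQ costs 65.
Optimal: HQ → Z4 → X7 → G7 → F8 → X5 → HQ costs 61 (by enumerating all 60 distinct tours).
Excess = 65 − 61 = 4.

4 km longer than the optimal tour.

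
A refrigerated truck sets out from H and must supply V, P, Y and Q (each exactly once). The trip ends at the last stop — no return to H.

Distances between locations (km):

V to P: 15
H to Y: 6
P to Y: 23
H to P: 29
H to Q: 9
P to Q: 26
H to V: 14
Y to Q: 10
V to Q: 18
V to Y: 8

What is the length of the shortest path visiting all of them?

There are 4! = 24 possible orderings.
H - V - P - Y - Q: 14+15+23+10 = 62
H - V - P - Q - Y: 14+15+26+10 = 65
H - V - Y - P - Q: 14+8+23+26 = 71
H - V - Y - Q - P: 14+8+10+26 = 58
H - V - Q - P - Y: 14+18+26+23 = 81
H - V - Q - Y - P: 14+18+10+23 = 65
H - P - V - Y - Q: 29+15+8+10 = 62
H - P - V - Q - Y: 29+15+18+10 = 72
H - P - Y - V - Q: 29+23+8+18 = 78
H - P - Y - Q - V: 29+23+10+18 = 80
H - P - Q - V - Y: 29+26+18+8 = 81
H - P - Q - Y - V: 29+26+10+8 = 73
H - Y - V - P - Q: 6+8+15+26 = 55
H - Y - V - Q - P: 6+8+18+26 = 58
… (10 more)
H - Q - Y - V - P: 9+10+8+15 = 42  ← best
The minimum is 42.
One shortest path: H → Q → Y → V → P.

Minimum one-way distance = 42 km.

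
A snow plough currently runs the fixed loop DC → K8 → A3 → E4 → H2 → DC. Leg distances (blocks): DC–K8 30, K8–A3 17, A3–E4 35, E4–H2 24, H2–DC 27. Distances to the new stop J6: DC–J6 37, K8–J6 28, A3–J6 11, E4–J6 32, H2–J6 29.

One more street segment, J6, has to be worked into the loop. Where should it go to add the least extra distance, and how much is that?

Insertion cost between consecutive stops i–j is d(i,J6) + d(J6,j) − d(i,j):
  between DC and K8: 37 + 28 − 30 = 35
  between K8 and A3: 28 + 11 − 17 = 22
  between A3 and E4: 11 + 32 − 35 = 8
  between E4 and H2: 32 + 29 − 24 = 37
  between H2 and DC: 29 + 37 − 27 = 39
Cheapest insertion is between A3 and E4, adding 8.
New total = 133 + 8 = 141.

Adding 8 blocks by placing J6 on the A3–E4 leg.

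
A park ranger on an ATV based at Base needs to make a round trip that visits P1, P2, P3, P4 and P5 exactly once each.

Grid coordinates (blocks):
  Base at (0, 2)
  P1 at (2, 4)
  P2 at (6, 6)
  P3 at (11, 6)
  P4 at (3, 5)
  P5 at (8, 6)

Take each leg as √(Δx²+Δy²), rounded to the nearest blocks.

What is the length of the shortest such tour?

Minimum total distance: 24 blocks.

There are 60 distinct closed tours to check (reversals are equivalent).
Base → P1 → P2 → P3 → P4 → P5 → Base: 3+4+5+8+5+9 = 34
Base → P1 → P2 → P3 → P5 → P4 → Base: 3+4+5+3+5+4 = 24
Base → P1 → P2 → P4 → P3 → P5 → Base: 3+4+3+8+3+9 = 30
Base → P1 → P2 → P4 → P5 → P3 → Base: 3+4+3+5+3+12 = 30
Base → P1 → P2 → P5 → P3 → P4 → Base: 3+4+2+3+8+4 = 24
Base → P1 → P2 → P5 → P4 → P3 → Base: 3+4+2+5+8+12 = 34
Base → P1 → P3 → P2 → P4 → P5 → Base: 3+9+5+3+5+9 = 34
Base → P1 → P3 → P2 → P5 → P4 → Base: 3+9+5+2+5+4 = 28
Base → P1 → P3 → P4 → P2 → P5 → Base: 3+9+8+3+2+9 = 34
Base → P1 → P3 → P4 → P5 → P2 → Base: 3+9+8+5+2+7 = 34
Base → P1 → P3 → P5 → P2 → P4 → Base: 3+9+3+2+3+4 = 24
Base → P1 → P3 → P5 → P4 → P2 → Base: 3+9+3+5+3+7 = 30
Base → P1 → P4 → P2 → P3 → P5 → Base: 3+1+3+5+3+9 = 24
Base → P1 → P4 → P2 → P5 → P3 → Base: 3+1+3+2+3+12 = 24
… (46 more)
The minimum is 24.
One optimal route: Base → P1 → P2 → P3 → P5 → P4 → Base (or its reverse).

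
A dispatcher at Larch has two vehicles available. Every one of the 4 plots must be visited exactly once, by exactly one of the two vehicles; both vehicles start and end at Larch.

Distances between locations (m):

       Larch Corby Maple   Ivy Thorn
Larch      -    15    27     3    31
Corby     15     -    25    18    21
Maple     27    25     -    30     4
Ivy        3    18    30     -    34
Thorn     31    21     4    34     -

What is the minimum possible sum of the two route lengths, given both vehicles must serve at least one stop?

Minimum combined distance: 73 m.

There are 2^3 − 1 = 7 ways to divide the 4 stops into two non-empty groups. For each, the best each vehicle can do is its own shortest tour through its group:
  {Corby} + {Maple, Ivy, Thorn}: 30 + 68 = 98
  {Maple} + {Corby, Ivy, Thorn}: 54 + 73 = 127
  {Corby, Maple} + {Ivy, Thorn}: 67 + 68 = 135
  {Ivy} + {Corby, Maple, Thorn}: 6 + 67 = 73
  {Corby, Ivy} + {Maple, Thorn}: 36 + 62 = 98
  {Maple, Ivy} + {Corby, Thorn}: 60 + 67 = 127
  … (7 splits in total)
Best: vehicle 1 Larch → Ivy → Larch = 6; vehicle 2 Larch → Corby → Thorn → Maple → Larch = 67; combined 73.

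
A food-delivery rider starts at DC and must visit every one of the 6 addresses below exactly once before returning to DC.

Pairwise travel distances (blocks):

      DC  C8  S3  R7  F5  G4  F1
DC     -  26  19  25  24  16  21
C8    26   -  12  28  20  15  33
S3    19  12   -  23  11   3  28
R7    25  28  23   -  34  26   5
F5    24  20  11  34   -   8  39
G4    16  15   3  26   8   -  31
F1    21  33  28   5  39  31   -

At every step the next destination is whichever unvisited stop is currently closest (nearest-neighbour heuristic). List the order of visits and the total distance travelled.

From DC: distances to unvisited — G4=16, S3=19, F1=21, F5=24, R7=25, C8=26. Nearest is G4 (16).
From G4: distances to unvisited — S3=3, F5=8, C8=15, R7=26, F1=31. Nearest is S3 (3).
From S3: distances to unvisited — F5=11, C8=12, R7=23, F1=28. Nearest is F5 (11).
From F5: distances to unvisited — C8=20, R7=34, F1=39. Nearest is C8 (20).
From C8: distances to unvisited — R7=28, F1=33. Nearest is R7 (28).
From R7: distances to unvisited — F1=5. Nearest is F1 (5).
Return F1→DC: 21.
Total = 16 + 3 + 11 + 20 + 28 + 5 + 21 = 104.

Total distance 104 blocks via the nearest-neighbour route DC → G4 → S3 → F5 → C8 → R7 → F1 → DC.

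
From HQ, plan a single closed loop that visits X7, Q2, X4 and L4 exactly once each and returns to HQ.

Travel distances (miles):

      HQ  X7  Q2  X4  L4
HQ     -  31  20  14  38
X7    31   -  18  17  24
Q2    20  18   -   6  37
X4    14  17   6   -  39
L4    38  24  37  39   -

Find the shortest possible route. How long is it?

With 4 stops there are 4!/2 = 12 distinct round trips (a route and its reverse cost the same).
HQ-X7-Q2-X4-L4-HQ: 31+18+6+39+38 = 132
HQ-X7-Q2-L4-X4-HQ: 31+18+37+39+14 = 139
HQ-X7-X4-Q2-L4-HQ: 31+17+6+37+38 = 129
HQ-X7-X4-L4-Q2-HQ: 31+17+39+37+20 = 144
HQ-X7-L4-Q2-X4-HQ: 31+24+37+6+14 = 112
HQ-X7-L4-X4-Q2-HQ: 31+24+39+6+20 = 120
HQ-Q2-X7-X4-L4-HQ: 20+18+17+39+38 = 132
HQ-Q2-X7-L4-X4-HQ: 20+18+24+39+14 = 115
HQ-Q2-X4-X7-L4-HQ: 20+6+17+24+38 = 105
HQ-Q2-L4-X7-X4-HQ: 20+37+24+17+14 = 112
HQ-X4-X7-Q2-L4-HQ: 14+17+18+37+38 = 124
HQ-X4-Q2-X7-L4-HQ: 14+6+18+24+38 = 100
The minimum is 100.
One optimal route: HQ → X4 → Q2 → X7 → L4 → HQ (or its reverse).

Minimum total distance: 100 miles.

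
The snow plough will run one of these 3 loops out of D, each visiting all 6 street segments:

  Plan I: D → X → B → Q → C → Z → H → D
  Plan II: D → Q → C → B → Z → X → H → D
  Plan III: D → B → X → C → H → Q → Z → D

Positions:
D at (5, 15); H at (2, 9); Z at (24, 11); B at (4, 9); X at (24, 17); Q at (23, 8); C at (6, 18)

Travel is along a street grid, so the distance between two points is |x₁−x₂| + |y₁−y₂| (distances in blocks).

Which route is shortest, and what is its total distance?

Plan I: 21 + 28 + 20 + 27 + 25 + 24 + 9 = 154
Plan II: 25 + 27 + 11 + 22 + 6 + 30 + 9 = 130
Plan III: 7 + 28 + 19 + 13 + 22 + 4 + 23 = 116

Shortest is Plan III, total 116 blocks.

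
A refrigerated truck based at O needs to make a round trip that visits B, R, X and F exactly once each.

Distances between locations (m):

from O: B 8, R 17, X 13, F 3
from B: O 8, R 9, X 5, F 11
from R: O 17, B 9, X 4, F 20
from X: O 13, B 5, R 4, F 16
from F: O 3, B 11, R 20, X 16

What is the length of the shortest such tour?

O → B → R → X → F → O: 8+9+4+16+3 = 40
O → B → R → F → X → O: 8+9+20+16+13 = 66
O → B → X → R → F → O: 8+5+4+20+3 = 40
O → B → X → F → R → O: 8+5+16+20+17 = 66
O → B → F → R → X → O: 8+11+20+4+13 = 56
O → B → F → X → R → O: 8+11+16+4+17 = 56
O → R → B → X → F → O: 17+9+5+16+3 = 50
O → R → B → F → X → O: 17+9+11+16+13 = 66
O → R → X → B → F → O: 17+4+5+11+3 = 40
O → R → F → B → X → O: 17+20+11+5+13 = 66
O → X → B → R → F → O: 13+5+9+20+3 = 50
O → X → R → B → F → O: 13+4+9+11+3 = 40
The minimum is 40.
One optimal route: O → B → R → X → F → O (or its reverse).

Shortest round trip = 40 m.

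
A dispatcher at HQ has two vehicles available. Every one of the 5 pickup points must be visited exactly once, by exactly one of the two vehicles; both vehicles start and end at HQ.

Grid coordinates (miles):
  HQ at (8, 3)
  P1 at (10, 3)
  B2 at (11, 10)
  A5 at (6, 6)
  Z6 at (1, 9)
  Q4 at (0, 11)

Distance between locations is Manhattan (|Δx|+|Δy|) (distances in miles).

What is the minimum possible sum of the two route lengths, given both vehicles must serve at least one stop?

There are 2^4 − 1 = 15 ways to divide the 5 stops into two non-empty groups. For each, the best each vehicle can do is its own shortest tour through its group:
  {P1} + {B2, A5, Z6, Q4}: 4 + 38 = 42
  {B2} + {P1, A5, Z6, Q4}: 20 + 36 = 56
  {P1, B2} + {A5, Z6, Q4}: 20 + 32 = 52
  {A5} + {P1, B2, Z6, Q4}: 10 + 38 = 48
  {P1, A5} + {B2, Z6, Q4}: 14 + 38 = 52
  {B2, A5} + {P1, Z6, Q4}: 24 + 36 = 60
  … (15 splits in total)
Best: vehicle 1 HQ → P1 → HQ = 4; vehicle 2 HQ → B2 → Q4 → Z6 → A5 → HQ = 38; combined 42.

42 miles — the smallest possible combined total.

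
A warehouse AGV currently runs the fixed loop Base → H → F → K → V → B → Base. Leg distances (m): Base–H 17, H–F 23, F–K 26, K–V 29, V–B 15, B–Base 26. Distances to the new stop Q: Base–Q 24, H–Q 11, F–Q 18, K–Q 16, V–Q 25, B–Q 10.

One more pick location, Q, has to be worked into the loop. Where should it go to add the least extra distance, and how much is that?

Insertion cost between consecutive stops i–j is d(i,Q) + d(Q,j) − d(i,j):
  between Base and H: 24 + 11 − 17 = 18
  between H and F: 11 + 18 − 23 = 6
  between F and K: 18 + 16 − 26 = 8
  between K and V: 16 + 25 − 29 = 12
  between V and B: 25 + 10 − 15 = 20
  between B and Base: 10 + 24 − 26 = 8
Cheapest insertion is between H and F, adding 6.
New total = 136 + 6 = 142.

Minimum extra distance: 6 m, inserting Q between H and F.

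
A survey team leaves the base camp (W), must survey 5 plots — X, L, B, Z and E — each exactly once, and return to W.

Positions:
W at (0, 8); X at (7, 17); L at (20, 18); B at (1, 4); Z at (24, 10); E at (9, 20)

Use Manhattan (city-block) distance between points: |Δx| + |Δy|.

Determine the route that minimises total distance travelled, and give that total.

80 — the shortest possible round trip.

There are 60 distinct closed tours to check (reversals are equivalent).
W→X→L→B→Z→E→W: 16+14+33+29+25+21 = 138
W→X→L→B→E→Z→W: 16+14+33+24+25+26 = 138
W→X→L→Z→B→E→W: 16+14+12+29+24+21 = 116
W→X→L→Z→E→B→W: 16+14+12+25+24+5 = 96
W→X→L→E→B→Z→W: 16+14+13+24+29+26 = 122
W→X→L→E→Z→B→W: 16+14+13+25+29+5 = 102
W→X→B→L→Z→E→W: 16+19+33+12+25+21 = 126
W→X→B→L→E→Z→W: 16+19+33+13+25+26 = 132
W→X→B→Z→L→E→W: 16+19+29+12+13+21 = 110
W→X→B→Z→E→L→W: 16+19+29+25+13+30 = 132
W→X→B→E→L→Z→W: 16+19+24+13+12+26 = 110
W→X→B→E→Z→L→W: 16+19+24+25+12+30 = 126
W→X→Z→L→B→E→W: 16+24+12+33+24+21 = 130
W→X→Z→L→E→B→W: 16+24+12+13+24+5 = 94
… (46 more)
W→X→E→L→Z→B→W: 16+5+13+12+29+5 = 80  ← best
The minimum is 80.
One optimal route: W → X → E → L → Z → B → W (or its reverse).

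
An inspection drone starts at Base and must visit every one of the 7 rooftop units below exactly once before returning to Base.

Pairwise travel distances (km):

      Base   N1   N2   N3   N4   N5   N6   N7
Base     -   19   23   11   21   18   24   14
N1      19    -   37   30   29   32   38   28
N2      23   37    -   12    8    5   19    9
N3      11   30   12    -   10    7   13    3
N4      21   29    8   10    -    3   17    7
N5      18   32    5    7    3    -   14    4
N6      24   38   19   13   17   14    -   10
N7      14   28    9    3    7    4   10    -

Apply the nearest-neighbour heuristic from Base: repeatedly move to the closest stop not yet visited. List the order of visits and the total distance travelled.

105 km along Base → N3 → N7 → N5 → N4 → N2 → N6 → N1 → Base.

Base → [N3:11 / N7:14 / N5:18 / N1:19 / N4:21 / N2:23 / N6:24] → N3 (11)
N3 → [N7:3 / N5:7 / N4:10 / N2:12 / N6:13 / N1:30] → N7 (3)
N7 → [N5:4 / N4:7 / N2:9 / N6:10 / N1:28] → N5 (4)
N5 → [N4:3 / N2:5 / N6:14 / N1:32] → N4 (3)
N4 → [N2:8 / N6:17 / N1:29] → N2 (8)
N2 → [N6:19 / N1:37] → N6 (19)
N6 → [N1:38] → N1 (38)
Return N1→Base: 19.
Total = 11 + 3 + 4 + 3 + 8 + 19 + 38 + 19 = 105.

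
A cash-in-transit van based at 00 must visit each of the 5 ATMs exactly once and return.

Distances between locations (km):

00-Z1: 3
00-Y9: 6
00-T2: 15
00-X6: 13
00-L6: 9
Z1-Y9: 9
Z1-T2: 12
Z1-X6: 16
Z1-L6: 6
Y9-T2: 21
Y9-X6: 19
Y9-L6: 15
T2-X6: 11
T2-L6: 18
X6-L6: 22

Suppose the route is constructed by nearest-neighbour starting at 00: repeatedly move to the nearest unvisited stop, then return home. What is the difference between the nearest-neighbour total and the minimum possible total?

From 00: Z1=3, Y9=6, L6=9, X6=13, T2=15 → choose Z1 (3).
From Z1: L6=6, Y9=9, T2=12, X6=16 → choose L6 (6).
From L6: Y9=15, T2=18, X6=22 → choose Y9 (15).
From Y9: X6=19, T2=21 → choose X6 (19).
From X6: T2=11 → choose T2 (11).
NN route 00 → Z1 → L6 → Y9 → X6 → T2 → 00 costs 69.
Optimal: 00 → Z1 → L6 → T2 → X6 → Y9 → 00 costs 63 (by enumerating all 60 distinct tours).
Excess = 69 − 63 = 6.

Excess over optimum: 6 km.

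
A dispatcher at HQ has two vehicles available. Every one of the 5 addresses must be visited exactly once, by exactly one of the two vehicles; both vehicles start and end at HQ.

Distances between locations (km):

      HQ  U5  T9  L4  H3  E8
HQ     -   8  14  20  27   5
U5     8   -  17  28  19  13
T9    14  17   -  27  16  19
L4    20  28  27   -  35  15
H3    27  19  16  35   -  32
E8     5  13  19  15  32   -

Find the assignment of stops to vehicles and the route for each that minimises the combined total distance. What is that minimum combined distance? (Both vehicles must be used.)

97 km — the smallest possible combined total.

There are 2^4 − 1 = 15 ways to divide the 5 stops into two non-empty groups. For each, the best each vehicle can do is its own shortest tour through its group:
  {U5} + {T9, L4, H3, E8}: 16 + 85 = 101
  {T9} + {U5, L4, H3, E8}: 28 + 82 = 110
  {U5, T9} + {L4, H3, E8}: 39 + 82 = 121
  {L4} + {U5, T9, H3, E8}: 40 + 67 = 107
  {U5, L4} + {T9, H3, E8}: 56 + 67 = 123
  {T9, L4} + {U5, H3, E8}: 61 + 64 = 125
  … (15 splits in total)
  {U5, T9, H3} + {L4, E8}: 57 + 40 = 97  ← best
Best: vehicle 1 HQ → U5 → H3 → T9 → HQ = 57; vehicle 2 HQ → L4 → E8 → HQ = 40; combined 97.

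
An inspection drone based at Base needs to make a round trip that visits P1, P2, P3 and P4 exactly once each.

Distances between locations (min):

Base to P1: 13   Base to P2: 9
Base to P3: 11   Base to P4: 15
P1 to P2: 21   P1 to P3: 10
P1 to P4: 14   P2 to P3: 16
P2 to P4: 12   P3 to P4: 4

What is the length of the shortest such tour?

Minimum total distance: 48 min.

With 4 stops there are 4!/2 = 12 distinct round trips (a route and its reverse cost the same).
Base → P1 → P2 → P3 → P4 → Base: 13+21+16+4+15 = 69
Base → P1 → P2 → P4 → P3 → Base: 13+21+12+4+11 = 61
Base → P1 → P3 → P2 → P4 → Base: 13+10+16+12+15 = 66
Base → P1 → P3 → P4 → P2 → Base: 13+10+4+12+9 = 48
Base → P1 → P4 → P2 → P3 → Base: 13+14+12+16+11 = 66
Base → P1 → P4 → P3 → P2 → Base: 13+14+4+16+9 = 56
Base → P2 → P1 → P3 → P4 → Base: 9+21+10+4+15 = 59
Base → P2 → P1 → P4 → P3 → Base: 9+21+14+4+11 = 59
Base → P2 → P3 → P1 → P4 → Base: 9+16+10+14+15 = 64
Base → P2 → P4 → P1 → P3 → Base: 9+12+14+10+11 = 56
Base → P3 → P1 → P2 → P4 → Base: 11+10+21+12+15 = 69
Base → P3 → P2 → P1 → P4 → Base: 11+16+21+14+15 = 77
The minimum is 48.
One optimal route: Base → P1 → P3 → P4 → P2 → Base (or its reverse).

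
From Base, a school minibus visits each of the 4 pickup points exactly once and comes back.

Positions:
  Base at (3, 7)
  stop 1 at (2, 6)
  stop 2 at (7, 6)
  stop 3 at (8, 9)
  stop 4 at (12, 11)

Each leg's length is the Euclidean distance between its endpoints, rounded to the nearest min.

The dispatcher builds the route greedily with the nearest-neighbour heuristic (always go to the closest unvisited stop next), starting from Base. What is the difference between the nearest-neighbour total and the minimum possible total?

1 min longer than the optimal tour.

From Base: stop 1=1, stop 2=4, stop 3=5, stop 4=10 → choose stop 1 (1).
From stop 1: stop 2=5, stop 3=7, stop 4=11 → choose stop 2 (5).
From stop 2: stop 3=3, stop 4=7 → choose stop 3 (3).
From stop 3: stop 4=4 → choose stop 4 (4).
NN route Base → stop 1 → stop 2 → stop 3 → stop 4 → Base costs 23.
Optimal: Base → stop 1 → stop 2 → stop 4 → stop 3 → Base costs 22 (by enumerating all 12 distinct tours).
Excess = 23 − 22 = 1.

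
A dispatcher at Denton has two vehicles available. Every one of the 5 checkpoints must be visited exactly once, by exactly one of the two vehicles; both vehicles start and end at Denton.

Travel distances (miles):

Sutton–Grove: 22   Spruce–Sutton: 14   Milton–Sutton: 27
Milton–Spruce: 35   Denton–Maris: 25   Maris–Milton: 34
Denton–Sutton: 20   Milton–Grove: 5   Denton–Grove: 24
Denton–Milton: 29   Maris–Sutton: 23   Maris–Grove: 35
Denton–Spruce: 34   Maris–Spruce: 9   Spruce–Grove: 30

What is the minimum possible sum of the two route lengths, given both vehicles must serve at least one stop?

Check every non-empty split of the stops between the two vehicles; for each half take its own optimal tour:
  {Maris} + {Milton, Spruce, Sutton, Grove}: 50 + 98 = 148
  {Milton} + {Maris, Spruce, Sutton, Grove}: 58 + 94 = 152
  {Maris, Milton} + {Spruce, Sutton, Grove}: 88 + 88 = 176
  {Spruce} + {Maris, Milton, Sutton, Grove}: 68 + 104 = 172
  {Maris, Spruce} + {Milton, Sutton, Grove}: 68 + 76 = 144
  {Milton, Spruce} + {Maris, Sutton, Grove}: 98 + 94 = 192
  … (15 splits in total)
  {Maris, Spruce, Sutton} + {Milton, Grove}: 68 + 58 = 126  ← best
Best: vehicle 1 Denton → Maris → Spruce → Sutton → Denton = 68; vehicle 2 Denton → Milton → Grove → Denton = 58; combined 126.

Minimum combined distance: 126 miles.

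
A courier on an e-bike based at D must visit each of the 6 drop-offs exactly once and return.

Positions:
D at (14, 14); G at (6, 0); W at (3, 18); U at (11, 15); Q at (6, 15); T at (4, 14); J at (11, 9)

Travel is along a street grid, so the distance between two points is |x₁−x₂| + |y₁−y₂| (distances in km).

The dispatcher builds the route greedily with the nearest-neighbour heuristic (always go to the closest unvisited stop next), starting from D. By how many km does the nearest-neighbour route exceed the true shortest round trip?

From D: U=4, J=8, Q=9, T=10, W=15, G=22 → choose U (4).
From U: Q=5, J=6, T=8, W=11, G=20 → choose Q (5).
From Q: T=3, W=6, J=11, G=15 → choose T (3).
From T: W=5, J=12, G=16 → choose W (5).
From W: J=17, G=21 → choose J (17).
From J: G=14 → choose G (14).
NN route D → U → Q → T → W → J → G → D costs 70.
Optimal: D → U → Q → W → T → G → J → D costs 58 (by enumerating all 360 distinct tours).
Excess = 70 − 58 = 12.

The nearest-neighbour route is 12 km longer than optimal.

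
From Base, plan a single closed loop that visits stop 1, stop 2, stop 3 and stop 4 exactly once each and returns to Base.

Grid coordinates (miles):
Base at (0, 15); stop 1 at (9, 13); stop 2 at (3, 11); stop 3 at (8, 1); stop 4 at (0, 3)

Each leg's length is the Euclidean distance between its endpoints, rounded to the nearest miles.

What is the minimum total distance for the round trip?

With 4 stops there are 4!/2 = 12 distinct round trips (a route and its reverse cost the same).
Base→stop 1→stop 2→stop 3→stop 4→Base: 9+6+11+8+12 = 46
Base→stop 1→stop 2→stop 4→stop 3→Base: 9+6+9+8+16 = 48
Base→stop 1→stop 3→stop 2→stop 4→Base: 9+12+11+9+12 = 53
Base→stop 1→stop 3→stop 4→stop 2→Base: 9+12+8+9+5 = 43
Base→stop 1→stop 4→stop 2→stop 3→Base: 9+13+9+11+16 = 58
Base→stop 1→stop 4→stop 3→stop 2→Base: 9+13+8+11+5 = 46
Base→stop 2→stop 1→stop 3→stop 4→Base: 5+6+12+8+12 = 43
Base→stop 2→stop 1→stop 4→stop 3→Base: 5+6+13+8+16 = 48
Base→stop 2→stop 3→stop 1→stop 4→Base: 5+11+12+13+12 = 53
Base→stop 2→stop 4→stop 1→stop 3→Base: 5+9+13+12+16 = 55
Base→stop 3→stop 1→stop 2→stop 4→Base: 16+12+6+9+12 = 55
Base→stop 3→stop 2→stop 1→stop 4→Base: 16+11+6+13+12 = 58
The minimum is 43.
One optimal route: Base → stop 1 → stop 3 → stop 4 → stop 2 → Base (or its reverse).

Shortest round trip = 43 miles.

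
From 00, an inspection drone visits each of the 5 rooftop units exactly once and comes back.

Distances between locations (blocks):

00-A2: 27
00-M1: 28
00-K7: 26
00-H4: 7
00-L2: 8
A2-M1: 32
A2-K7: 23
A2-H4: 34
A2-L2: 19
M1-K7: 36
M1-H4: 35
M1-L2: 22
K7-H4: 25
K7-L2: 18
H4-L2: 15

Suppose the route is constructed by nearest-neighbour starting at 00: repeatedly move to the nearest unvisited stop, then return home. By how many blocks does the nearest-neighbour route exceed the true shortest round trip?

The nearest-neighbour route is 6 blocks longer than optimal.

From 00: H4=7, L2=8, K7=26, A2=27, M1=28 → choose H4 (7).
From H4: L2=15, K7=25, A2=34, M1=35 → choose L2 (15).
From L2: K7=18, A2=19, M1=22 → choose K7 (18).
From K7: A2=23, M1=36 → choose A2 (23).
From A2: M1=32 → choose M1 (32).
NN route 00 → H4 → L2 → K7 → A2 → M1 → 00 costs 123.
Optimal: 00 → H4 → K7 → A2 → M1 → L2 → 00 costs 117 (by enumerating all 60 distinct tours).
Excess = 123 − 117 = 6.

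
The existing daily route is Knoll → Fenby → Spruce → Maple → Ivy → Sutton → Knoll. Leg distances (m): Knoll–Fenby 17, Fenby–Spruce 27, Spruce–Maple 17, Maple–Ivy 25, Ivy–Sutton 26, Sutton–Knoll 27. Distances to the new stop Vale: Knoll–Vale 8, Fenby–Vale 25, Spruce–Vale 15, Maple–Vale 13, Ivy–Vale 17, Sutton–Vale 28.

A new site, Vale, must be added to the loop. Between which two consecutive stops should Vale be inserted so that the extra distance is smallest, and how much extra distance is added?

Insertion cost between consecutive stops i–j is d(i,Vale) + d(Vale,j) − d(i,j):
  between Knoll and Fenby: 8 + 25 − 17 = 16
  between Fenby and Spruce: 25 + 15 − 27 = 13
  between Spruce and Maple: 15 + 13 − 17 = 11
  between Maple and Ivy: 13 + 17 − 25 = 5
  between Ivy and Sutton: 17 + 28 − 26 = 19
  between Sutton and Knoll: 28 + 8 − 27 = 9
Cheapest insertion is between Maple and Ivy, adding 5.
New total = 139 + 5 = 144.

Minimum extra distance: 5 m, inserting Vale between Maple and Ivy.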